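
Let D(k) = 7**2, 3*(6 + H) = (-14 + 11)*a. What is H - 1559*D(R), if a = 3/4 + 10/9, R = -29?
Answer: -2750359/36 ≈ -76399.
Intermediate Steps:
a = 67/36 (a = 3*(1/4) + 10*(1/9) = 3/4 + 10/9 = 67/36 ≈ 1.8611)
H = -283/36 (H = -6 + ((-14 + 11)*(67/36))/3 = -6 + (-3*67/36)/3 = -6 + (1/3)*(-67/12) = -6 - 67/36 = -283/36 ≈ -7.8611)
D(k) = 49
H - 1559*D(R) = -283/36 - 1559*49 = -283/36 - 76391 = -2750359/36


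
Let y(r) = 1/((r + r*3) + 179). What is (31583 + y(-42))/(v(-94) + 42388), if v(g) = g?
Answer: 173707/232617 ≈ 0.74675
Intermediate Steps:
y(r) = 1/(179 + 4*r) (y(r) = 1/((r + 3*r) + 179) = 1/(4*r + 179) = 1/(179 + 4*r))
(31583 + y(-42))/(v(-94) + 42388) = (31583 + 1/(179 + 4*(-42)))/(-94 + 42388) = (31583 + 1/(179 - 168))/42294 = (31583 + 1/11)*(1/42294) = (347414/11)*(1/42294) = 173707/232617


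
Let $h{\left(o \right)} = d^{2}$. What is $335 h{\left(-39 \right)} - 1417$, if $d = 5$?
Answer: $6958$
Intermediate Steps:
$h{\left(o \right)} = 25$ ($h{\left(o \right)} = 5^{2} = 25$)
$335 h{\left(-39 \right)} - 1417 = 335 \cdot 25 - 1417 = 8375 - 1417 = 6958$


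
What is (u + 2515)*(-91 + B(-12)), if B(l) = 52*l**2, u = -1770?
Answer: 5510765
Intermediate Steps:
(u + 2515)*(-91 + B(-12)) = (-1770 + 2515)*(-91 + 52*(-12)**2) = 745*(-91 + 52*144) = 745*(-91 + 7488) = 745*7397 = 5510765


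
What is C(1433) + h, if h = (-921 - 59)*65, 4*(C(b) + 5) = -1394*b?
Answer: -1126211/2 ≈ -5.6311e+5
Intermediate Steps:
C(b) = -5 - 697*b/2 (C(b) = -5 + (-1394*b)/4 = -5 - 697*b/2)
h = -63700 (h = -980*65 = -63700)
C(1433) + h = (-5 - 697/2*1433) - 63700 = (-5 - 998801/2) - 63700 = -998811/2 - 63700 = -1126211/2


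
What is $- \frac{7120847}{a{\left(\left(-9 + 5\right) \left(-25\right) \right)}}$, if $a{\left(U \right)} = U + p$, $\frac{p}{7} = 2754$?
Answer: $- \frac{7120847}{19378} \approx -367.47$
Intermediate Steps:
$p = 19278$ ($p = 7 \cdot 2754 = 19278$)
$a{\left(U \right)} = 19278 + U$ ($a{\left(U \right)} = U + 19278 = 19278 + U$)
$- \frac{7120847}{a{\left(\left(-9 + 5\right) \left(-25\right) \right)}} = - \frac{7120847}{19278 + \left(-9 + 5\right) \left(-25\right)} = - \frac{7120847}{19278 - -100} = - \frac{7120847}{19278 + 100} = - \frac{7120847}{19378}$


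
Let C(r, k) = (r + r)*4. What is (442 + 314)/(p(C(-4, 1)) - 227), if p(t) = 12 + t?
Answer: -756/247 ≈ -3.0607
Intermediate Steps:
C(r, k) = 8*r (C(r, k) = (2*r)*4 = 8*r)
(442 + 314)/(p(C(-4, 1)) - 227) = (442 + 314)/((12 + 8*(-4)) - 227) = 756/((12 - 32) - 227) = 756/(-20 - 227) = 756/(-247) = 756*(-1/247) = -756/247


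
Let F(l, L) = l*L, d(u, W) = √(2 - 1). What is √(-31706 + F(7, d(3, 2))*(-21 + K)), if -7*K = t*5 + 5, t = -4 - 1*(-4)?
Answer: I*√31858 ≈ 178.49*I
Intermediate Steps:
d(u, W) = 1 (d(u, W) = √1 = 1)
F(l, L) = L*l
t = 0 (t = -4 + 4 = 0)
K = -5/7 (K = -(0*5 + 5)/7 = -(0 + 5)/7 = -⅐*5 = -5/7 ≈ -0.71429)
√(-31706 + F(7, d(3, 2))*(-21 + K)) = √(-31706 + (1*7)*(-21 - 5/7)) = √(-31706 + 7*(-152/7)) = √(-31706 - 152) = √(-31858) = I*√31858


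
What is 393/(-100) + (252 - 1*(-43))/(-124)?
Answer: -9779/1550 ≈ -6.3090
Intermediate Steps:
393/(-100) + (252 - 1*(-43))/(-124) = 393*(-1/100) + (252 + 43)*(-1/124) = -393/100 + 295*(-1/124) = -393/100 - 295/124 = -9779/1550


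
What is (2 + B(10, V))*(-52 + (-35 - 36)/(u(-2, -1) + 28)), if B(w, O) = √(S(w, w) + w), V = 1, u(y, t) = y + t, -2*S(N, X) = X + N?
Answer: -2742/25 ≈ -109.68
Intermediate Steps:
S(N, X) = -N/2 - X/2 (S(N, X) = -(X + N)/2 = -(N + X)/2 = -N/2 - X/2)
u(y, t) = t + y
B(w, O) = 0 (B(w, O) = √((-w/2 - w/2) + w) = √(-w + w) = √0 = 0)
(2 + B(10, V))*(-52 + (-35 - 36)/(u(-2, -1) + 28)) = (2 + 0)*(-52 + (-35 - 36)/((-1 - 2) + 28)) = 2*(-52 - 71/(-3 + 28)) = 2*(-52 - 71/25) = 2*(-1371/25) = -2742/25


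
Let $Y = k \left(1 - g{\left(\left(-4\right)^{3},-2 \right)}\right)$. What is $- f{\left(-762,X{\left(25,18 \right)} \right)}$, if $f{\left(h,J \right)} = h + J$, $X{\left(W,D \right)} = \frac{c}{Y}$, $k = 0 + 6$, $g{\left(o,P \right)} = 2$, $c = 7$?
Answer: $\frac{4579}{6} \approx 763.17$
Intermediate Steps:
$k = 6$
$Y = -6$ ($Y = 6 \left(1 - 2\right) = 6 \left(-1\right) = -6$)
$X{\left(W,D \right)} = - \frac{7}{6}$ ($X{\left(W,D \right)} = \frac{7}{-6} = 7 \left(- \frac{1}{6}\right) = - \frac{7}{6}$)
$f{\left(h,J \right)} = J + h$
$- f{\left(-762,X{\left(25,18 \right)} \right)} = - (- \frac{7}{6} - 762) = \left(-1\right) \left(- \frac{4579}{6}\right) = \frac{4579}{6}$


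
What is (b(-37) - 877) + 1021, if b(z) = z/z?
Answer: 145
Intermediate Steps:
b(z) = 1
(b(-37) - 877) + 1021 = (1 - 877) + 1021 = -876 + 1021 = 145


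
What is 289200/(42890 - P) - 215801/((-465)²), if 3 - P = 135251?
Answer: 12044955731/19258944525 ≈ 0.62542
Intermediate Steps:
P = -135248 (P = 3 - 1*135251 = 3 - 135251 = -135248)
289200/(42890 - P) - 215801/((-465)²) = 289200/(42890 - 1*(-135248)) - 215801/((-465)²) = 289200/(42890 + 135248) - 215801/216225 = 289200/178138 - 215801*1/216225 = 289200*(1/178138) - 215801/216225 = 144600/89069 - 215801/216225 = 12044955731/19258944525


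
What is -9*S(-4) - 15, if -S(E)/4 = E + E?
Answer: -303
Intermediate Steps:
S(E) = -8*E (S(E) = -4*(E + E) = -8*E)
-9*S(-4) - 15 = -(-72)*(-4) - 15 = -9*32 - 15 = -288 - 15 = -303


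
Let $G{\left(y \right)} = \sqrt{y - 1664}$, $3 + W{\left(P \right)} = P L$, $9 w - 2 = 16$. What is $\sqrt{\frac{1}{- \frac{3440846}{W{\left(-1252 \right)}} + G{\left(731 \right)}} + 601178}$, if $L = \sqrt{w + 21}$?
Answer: $\sqrt{601178 - \frac{1}{\frac{3440846}{-3 - 1252 \sqrt{23}} - i \sqrt{933}}} \approx 775.36 - 6.0 \cdot 10^{-8} i$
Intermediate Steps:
$w = 2$ ($w = \frac{2}{9} + \frac{1}{9} \cdot 16 = \frac{2}{9} + \frac{16}{9} = 2$)
$L = \sqrt{23}$ ($L = \sqrt{2 + 21} = \sqrt{23} \approx 4.7958$)
$W{\left(P \right)} = -3 + P \sqrt{23}$
$G{\left(y \right)} = \sqrt{-1664 + y}$
$\sqrt{\frac{1}{- \frac{3440846}{W{\left(-1252 \right)}} + G{\left(731 \right)}} + 601178} = \sqrt{\frac{1}{- \frac{3440846}{-3 - 1252 \sqrt{23}} + \sqrt{-1664 + 731}} + 601178} = \sqrt{\frac{1}{- \frac{3440846}{-3 - 1252 \sqrt{23}} + \sqrt{-933}} + 601178} = \sqrt{\frac{1}{- \frac{3440846}{-3 - 1252 \sqrt{23}} + i \sqrt{933}} + 601178} = \sqrt{601178 + \frac{1}{- \frac{3440846}{-3 - 1252 \sqrt{23}} + i \sqrt{933}}}$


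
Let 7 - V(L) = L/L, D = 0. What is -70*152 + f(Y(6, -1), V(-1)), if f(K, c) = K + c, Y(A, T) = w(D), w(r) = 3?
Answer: -10631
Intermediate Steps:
Y(A, T) = 3
V(L) = 6 (V(L) = 7 - L/L = 7 - 1*1 = 7 - 1 = 6)
-70*152 + f(Y(6, -1), V(-1)) = -70*152 + (3 + 6) = -10640 + 9 = -10631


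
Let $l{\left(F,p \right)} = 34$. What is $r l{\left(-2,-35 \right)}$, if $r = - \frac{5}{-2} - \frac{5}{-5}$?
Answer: $119$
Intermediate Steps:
$r = \frac{7}{2}$ ($r = \left(-5\right) \left(- \frac{1}{2}\right) - -1 = \frac{5}{2} + 1 = \frac{7}{2} \approx 3.5$)
$r l{\left(-2,-35 \right)} = \frac{7}{2} \cdot 34 = 119$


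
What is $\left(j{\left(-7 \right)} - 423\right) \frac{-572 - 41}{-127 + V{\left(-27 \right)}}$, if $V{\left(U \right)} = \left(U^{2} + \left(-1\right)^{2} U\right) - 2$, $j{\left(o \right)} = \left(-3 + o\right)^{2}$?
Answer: $\frac{197999}{573} \approx 345.55$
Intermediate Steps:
$V{\left(U \right)} = -2 + U + U^{2}$ ($V{\left(U \right)} = \left(U^{2} + 1 U\right) - 2 = \left(U^{2} + U\right) - 2 = \left(U + U^{2}\right) - 2 = -2 + U + U^{2}$)
$\left(j{\left(-7 \right)} - 423\right) \frac{-572 - 41}{-127 + V{\left(-27 \right)}} = \left(\left(-3 - 7\right)^{2} - 423\right) \frac{-572 - 41}{-127 - \left(29 - 729\right)} = \left(\left(-10\right)^{2} - 423\right) \left(- \frac{613}{-127 - -700}\right) = \left(100 - 423\right) \left(- \frac{613}{-127 + 700}\right) = - 323 \left(- \frac{613}{573}\right) = - 323 \left(\left(-613\right) \frac{1}{573}\right) = \left(-323\right) \left(- \frac{613}{573}\right) = \frac{197999}{573}$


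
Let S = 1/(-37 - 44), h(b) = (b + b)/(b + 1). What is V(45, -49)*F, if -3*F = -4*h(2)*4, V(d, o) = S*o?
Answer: 3136/729 ≈ 4.3018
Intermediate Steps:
h(b) = 2*b/(1 + b) (h(b) = (2*b)/(1 + b) = 2*b/(1 + b))
S = -1/81 (S = 1/(-81) = -1/81 ≈ -0.012346)
V(d, o) = -o/81
F = 64/9 (F = -(-8*2/(1 + 2))*4/3 = -(-8*2/3)*4/3 = -(-4*4/3)*4/3 = -(-16)*4/9 = -⅓*(-64/3) = 64/9 ≈ 7.1111)
V(45, -49)*F = -1/81*(-49)*(64/9) = (49/81)*(64/9) = 3136/729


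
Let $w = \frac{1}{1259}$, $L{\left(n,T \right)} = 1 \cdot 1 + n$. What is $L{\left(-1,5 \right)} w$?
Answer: $0$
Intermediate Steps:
$L{\left(n,T \right)} = 1 + n$
$w = \frac{1}{1259} \approx 0.00079428$
$L{\left(-1,5 \right)} w = \left(1 - 1\right) \frac{1}{1259} = 0 \cdot \frac{1}{1259} = 0$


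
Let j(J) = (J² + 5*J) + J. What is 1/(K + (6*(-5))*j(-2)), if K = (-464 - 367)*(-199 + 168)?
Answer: 1/26001 ≈ 3.8460e-5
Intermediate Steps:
j(J) = J² + 6*J
K = 25761 (K = -831*(-31) = 25761)
1/(K + (6*(-5))*j(-2)) = 1/(25761 + (6*(-5))*(-2*(6 - 2))) = 1/(25761 - (-60)*4) = 1/(25761 - 30*(-8)) = 1/(25761 + 240) = 1/26001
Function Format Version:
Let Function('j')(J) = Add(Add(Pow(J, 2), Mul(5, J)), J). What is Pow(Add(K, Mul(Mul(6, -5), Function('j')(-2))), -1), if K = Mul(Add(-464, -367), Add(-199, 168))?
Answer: Rational(1, 26001) ≈ 3.8460e-5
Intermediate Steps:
Function('j')(J) = Add(Pow(J, 2), Mul(6, J))
K = 25761 (K = Mul(-831, -31) = 25761)
Pow(Add(K, Mul(Mul(6, -5), Function('j')(-2))), -1) = Pow(Add(25761, Mul(Mul(6, -5), Mul(-2, Add(6, -2)))), -1) = Pow(Add(25761, Mul(-30, Mul(-2, 4))), -1) = Pow(Add(25761, Mul(-30, -8)), -1) = Pow(Add(25761, 240), -1) = Pow(26001, -1) = Rational(1, 26001)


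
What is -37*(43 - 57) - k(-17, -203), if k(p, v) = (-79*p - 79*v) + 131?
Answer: -16993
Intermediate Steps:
k(p, v) = 131 - 79*p - 79*v
-37*(43 - 57) - k(-17, -203) = -37*(43 - 57) - (131 - 79*(-17) - 79*(-203)) = -37*(-14) - (131 + 1343 + 16037) = 518 - 1*17511 = 518 - 17511 = -16993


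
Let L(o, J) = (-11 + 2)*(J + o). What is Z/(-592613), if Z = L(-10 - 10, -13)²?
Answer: -88209/592613 ≈ -0.14885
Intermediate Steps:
L(o, J) = -9*J - 9*o (L(o, J) = -9*(J + o) = -9*J - 9*o)
Z = 88209 (Z = (-9*(-13) - 9*(-10 - 10))² = (117 - 9*(-20))² = (117 + 180)² = 297² = 88209)
Z/(-592613) = 88209/(-592613) = 88209*(-1/592613) = -88209/592613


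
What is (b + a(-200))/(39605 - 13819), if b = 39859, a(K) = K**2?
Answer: 79859/25786 ≈ 3.0970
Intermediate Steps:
(b + a(-200))/(39605 - 13819) = (39859 + (-200)**2)/(39605 - 13819) = (39859 + 40000)/25786 = 79859*(1/25786) = 79859/25786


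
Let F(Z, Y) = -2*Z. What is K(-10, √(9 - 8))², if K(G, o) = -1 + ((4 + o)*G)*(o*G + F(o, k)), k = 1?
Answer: 358801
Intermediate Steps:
K(G, o) = -1 + G*(4 + o)*(-2*o + G*o) (K(G, o) = -1 + ((4 + o)*G)*(o*G - 2*o) = -1 + (G*(4 + o))*(G*o - 2*o) = -1 + (G*(4 + o))*(-2*o + G*o) = -1 + G*(4 + o)*(-2*o + G*o))
K(-10, √(9 - 8))² = (-1 + (-10)²*(√(9 - 8))² - 8*(-10)*√(9 - 8) - 2*(-10)*(√(9 - 8))² + 4*√(9 - 8)*(-10)²)² = (-1 + 100*(√1)² - 8*(-10)*√1 - 2*(-10)*(√1)² + 4*√1*100)² = (-1 + 100*1² - 8*(-10)*1 - 2*(-10)*1² + 4*1*100)² = (-1 + 100*1 + 80 - 2*(-10)*1 + 400)² = (-1 + 100 + 80 + 20 + 400)² = 599² = 358801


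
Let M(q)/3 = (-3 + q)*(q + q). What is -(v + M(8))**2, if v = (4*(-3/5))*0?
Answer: -57600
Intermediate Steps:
M(q) = 6*q*(-3 + q) (M(q) = 3*((-3 + q)*(q + q)) = 3*((-3 + q)*(2*q)) = 3*(2*q*(-3 + q)) = 6*q*(-3 + q))
v = 0 (v = (4*(-3*1/5))*0 = (4*(-3/5))*0 = -12/5*0 = 0)
-(v + M(8))**2 = -(0 + 6*8*(-3 + 8))**2 = -(0 + 6*8*5)**2 = -(0 + 240)**2 = -1*240**2 = -1*57600 = -57600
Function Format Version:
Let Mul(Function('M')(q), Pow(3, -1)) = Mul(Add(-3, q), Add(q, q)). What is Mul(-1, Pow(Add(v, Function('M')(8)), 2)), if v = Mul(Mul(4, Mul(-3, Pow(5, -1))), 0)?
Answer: -57600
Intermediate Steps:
Function('M')(q) = Mul(6, q, Add(-3, q)) (Function('M')(q) = Mul(3, Mul(Add(-3, q), Add(q, q))) = Mul(3, Mul(Add(-3, q), Mul(2, q))) = Mul(3, Mul(2, q, Add(-3, q))) = Mul(6, q, Add(-3, q)))
v = 0 (v = Mul(Mul(4, Mul(-3, Rational(1, 5))), 0) = Mul(Mul(4, Rational(-3, 5)), 0) = Mul(Rational(-12, 5), 0) = 0)
Mul(-1, Pow(Add(v, Function('M')(8)), 2)) = Mul(-1, Pow(Add(0, Mul(6, 8, Add(-3, 8))), 2)) = Mul(-1, Pow(Add(0, Mul(6, 8, 5)), 2)) = Mul(-1, Pow(Add(0, 240), 2)) = Mul(-1, Pow(240, 2)) = Mul(-1, 57600) = -57600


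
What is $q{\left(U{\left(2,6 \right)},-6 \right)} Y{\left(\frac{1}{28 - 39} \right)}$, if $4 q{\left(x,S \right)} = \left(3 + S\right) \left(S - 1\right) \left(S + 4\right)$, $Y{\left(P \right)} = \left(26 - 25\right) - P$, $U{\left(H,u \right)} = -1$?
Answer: $- \frac{126}{11} \approx -11.455$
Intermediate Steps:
$Y{\left(P \right)} = 1 - P$ ($Y{\left(P \right)} = \left(26 - 25\right) - P = 1 - P$)
$q{\left(x,S \right)} = \frac{\left(-1 + S\right) \left(3 + S\right) \left(4 + S\right)}{4}$ ($q{\left(x,S \right)} = \frac{\left(3 + S\right) \left(S - 1\right) \left(S + 4\right)}{4} = \frac{\left(3 + S\right) \left(-1 + S\right) \left(4 + S\right)}{4} = \frac{\left(-1 + S\right) \left(3 + S\right) \left(4 + S\right)}{4}$)
$q{\left(U{\left(2,6 \right)},-6 \right)} Y{\left(\frac{1}{28 - 39} \right)} = \left(-3 + \frac{\left(-6\right)^{3}}{4} + \frac{3 \left(-6\right)^{2}}{2} + \frac{5}{4} \left(-6\right)\right) \left(1 - \frac{1}{28 - 39}\right) = \left(-3 + \frac{1}{4} \left(-216\right) + \frac{3}{2} \cdot 36 - \frac{15}{2}\right) \left(1 - \frac{1}{-11}\right) = \left(-3 - 54 + 54 - \frac{15}{2}\right) \left(1 - - \frac{1}{11}\right) = - \frac{21 \left(1 + \frac{1}{11}\right)}{2} = \left(- \frac{21}{2}\right) \frac{12}{11} = - \frac{126}{11}$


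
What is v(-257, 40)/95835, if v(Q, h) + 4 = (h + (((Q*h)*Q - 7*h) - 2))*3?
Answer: 1585030/19167 ≈ 82.696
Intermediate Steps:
v(Q, h) = -10 - 18*h + 3*h*Q² (v(Q, h) = -4 + (h + (((Q*h)*Q - 7*h) - 2))*3 = -4 + (h + ((h*Q² - 7*h) - 2))*3 = -4 + (h + ((-7*h + h*Q²) - 2))*3 = -4 + (h + (-2 - 7*h + h*Q²))*3 = -4 + (-2 - 6*h + h*Q²)*3 = -4 + (-6 - 18*h + 3*h*Q²) = -10 - 18*h + 3*h*Q²)
v(-257, 40)/95835 = (-10 - 18*40 + 3*40*(-257)²)/95835 = (-10 - 720 + 3*40*66049)*(1/95835) = (-10 - 720 + 7925880)*(1/95835) = 7925150*(1/95835) = 1585030/19167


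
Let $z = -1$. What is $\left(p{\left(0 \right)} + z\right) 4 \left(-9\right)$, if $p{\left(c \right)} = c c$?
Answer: $36$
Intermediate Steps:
$p{\left(c \right)} = c^{2}$
$\left(p{\left(0 \right)} + z\right) 4 \left(-9\right) = \left(0^{2} - 1\right) 4 \left(-9\right) = \left(0 - 1\right) 4 \left(-9\right) = \left(-1\right) 4 \left(-9\right) = \left(-4\right) \left(-9\right) = 36$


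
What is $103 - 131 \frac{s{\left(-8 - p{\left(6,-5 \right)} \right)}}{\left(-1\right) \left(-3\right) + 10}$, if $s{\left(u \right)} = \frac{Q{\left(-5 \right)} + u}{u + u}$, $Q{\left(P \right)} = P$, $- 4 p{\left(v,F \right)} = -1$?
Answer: $\frac{81431}{858} \approx 94.908$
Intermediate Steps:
$p{\left(v,F \right)} = \frac{1}{4}$ ($p{\left(v,F \right)} = \left(- \frac{1}{4}\right) \left(-1\right) = \frac{1}{4}$)
$s{\left(u \right)} = \frac{-5 + u}{2 u}$ ($s{\left(u \right)} = \frac{-5 + u}{u + u} = \frac{-5 + u}{2 u}$)
$103 - 131 \frac{s{\left(-8 - p{\left(6,-5 \right)} \right)}}{\left(-1\right) \left(-3\right) + 10} = 103 - 131 \frac{\frac{1}{2} \frac{1}{-8 - \frac{1}{4}} \left(-5 - \frac{33}{4}\right)}{\left(-1\right) \left(-3\right) + 10} = 103 - 131 \frac{\frac{1}{2} \frac{1}{-8 - \frac{1}{4}} \left(-5 - \frac{33}{4}\right)}{3 + 10} = 103 - 131 \frac{\frac{1}{2} \frac{1}{- \frac{33}{4}} \left(-5 - \frac{33}{4}\right)}{13} = 103 - 131 \cdot \frac{1}{2} \left(- \frac{4}{33}\right) \left(- \frac{53}{4}\right) \frac{1}{13} = 103 - 131 \cdot \frac{53}{66} \cdot \frac{1}{13} = 103 - \frac{6943}{858} = \frac{81431}{858}$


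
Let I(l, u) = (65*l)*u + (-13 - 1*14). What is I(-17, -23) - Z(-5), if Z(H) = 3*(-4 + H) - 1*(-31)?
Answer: 25384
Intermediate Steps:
Z(H) = 19 + 3*H (Z(H) = (-12 + 3*H) + 31 = 19 + 3*H)
I(l, u) = -27 + 65*l*u (I(l, u) = 65*l*u + (-13 - 14) = 65*l*u - 27 = -27 + 65*l*u)
I(-17, -23) - Z(-5) = (-27 + 65*(-17)*(-23)) - (19 + 3*(-5)) = (-27 + 25415) - (19 - 15) = 25388 - 1*4 = 25388 - 4 = 25384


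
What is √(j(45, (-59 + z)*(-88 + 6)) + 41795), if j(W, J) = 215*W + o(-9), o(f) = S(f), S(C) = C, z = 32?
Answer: √51461 ≈ 226.85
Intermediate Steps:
o(f) = f
j(W, J) = -9 + 215*W (j(W, J) = 215*W - 9 = -9 + 215*W)
√(j(45, (-59 + z)*(-88 + 6)) + 41795) = √((-9 + 215*45) + 41795) = √((-9 + 9675) + 41795) = √(9666 + 41795) = √51461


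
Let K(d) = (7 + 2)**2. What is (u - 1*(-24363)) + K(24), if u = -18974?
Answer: 5470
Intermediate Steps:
K(d) = 81 (K(d) = 9**2 = 81)
(u - 1*(-24363)) + K(24) = (-18974 - 1*(-24363)) + 81 = (-18974 + 24363) + 81 = 5389 + 81 = 5470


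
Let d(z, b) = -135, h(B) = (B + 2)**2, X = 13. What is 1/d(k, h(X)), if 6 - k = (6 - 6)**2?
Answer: -1/135 ≈ -0.0074074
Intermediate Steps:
k = 6 (k = 6 - (6 - 6)**2 = 6 - 1*0**2 = 6 - 1*0 = 6 + 0 = 6)
h(B) = (2 + B)**2
1/d(k, h(X)) = 1/(-135) = -1/135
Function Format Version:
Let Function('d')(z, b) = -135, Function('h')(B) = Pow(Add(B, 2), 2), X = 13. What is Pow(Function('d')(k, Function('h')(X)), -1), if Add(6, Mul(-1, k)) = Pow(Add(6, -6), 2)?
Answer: Rational(-1, 135) ≈ -0.0074074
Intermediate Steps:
k = 6 (k = Add(6, Mul(-1, Pow(Add(6, -6), 2))) = Add(6, Mul(-1, Pow(0, 2))) = Add(6, Mul(-1, 0)) = Add(6, 0) = 6)
Function('h')(B) = Pow(Add(2, B), 2)
Pow(Function('d')(k, Function('h')(X)), -1) = Pow(-135, -1) = Rational(-1, 135)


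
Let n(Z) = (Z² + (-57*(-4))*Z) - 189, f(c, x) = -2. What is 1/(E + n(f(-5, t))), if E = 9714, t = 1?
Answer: 1/9073 ≈ 0.00011022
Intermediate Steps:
n(Z) = -189 + Z² + 228*Z (n(Z) = (Z² + 228*Z) - 189 = -189 + Z² + 228*Z)
1/(E + n(f(-5, t))) = 1/(9714 + (-189 + (-2)² + 228*(-2))) = 1/(9714 + (-189 + 4 - 456)) = 1/(9714 - 641) = 1/9073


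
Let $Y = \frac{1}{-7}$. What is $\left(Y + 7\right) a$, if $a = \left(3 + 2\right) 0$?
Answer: $0$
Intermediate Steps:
$Y = - \frac{1}{7} \approx -0.14286$
$a = 0$ ($a = 5 \cdot 0 = 0$)
$\left(Y + 7\right) a = \left(- \frac{1}{7} + 7\right) 0 = \frac{48}{7} \cdot 0 = 0$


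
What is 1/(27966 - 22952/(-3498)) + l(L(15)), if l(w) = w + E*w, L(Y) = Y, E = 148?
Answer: 109345164099/48924010 ≈ 2235.0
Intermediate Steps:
l(w) = 149*w (l(w) = w + 148*w = 149*w)
1/(27966 - 22952/(-3498)) + l(L(15)) = 1/(27966 - 22952/(-3498)) + 149*15 = 1/(27966 - 22952*(-1/3498)) + 2235 = 1/(27966 + 11476/1749) + 2235 = 1/(48924010/1749) + 2235 = 1749/48924010 + 2235 = 109345164099/48924010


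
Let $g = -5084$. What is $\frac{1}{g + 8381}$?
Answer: $\frac{1}{3297} \approx 0.00030331$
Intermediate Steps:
$\frac{1}{g + 8381} = \frac{1}{-5084 + 8381} = \frac{1}{3297}$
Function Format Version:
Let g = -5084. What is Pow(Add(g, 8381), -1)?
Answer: Rational(1, 3297) ≈ 0.00030331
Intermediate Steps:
Pow(Add(g, 8381), -1) = Pow(Add(-5084, 8381), -1) = Pow(3297, -1) = Rational(1, 3297)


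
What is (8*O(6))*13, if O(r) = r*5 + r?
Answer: 3744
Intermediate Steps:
O(r) = 6*r (O(r) = 5*r + r = 6*r)
(8*O(6))*13 = (8*(6*6))*13 = (8*36)*13 = 288*13 = 3744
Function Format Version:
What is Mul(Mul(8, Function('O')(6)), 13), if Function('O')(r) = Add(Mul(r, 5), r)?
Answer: 3744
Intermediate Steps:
Function('O')(r) = Mul(6, r) (Function('O')(r) = Add(Mul(5, r), r) = Mul(6, r))
Mul(Mul(8, Function('O')(6)), 13) = Mul(Mul(8, Mul(6, 6)), 13) = Mul(Mul(8, 36), 13) = Mul(288, 13) = 3744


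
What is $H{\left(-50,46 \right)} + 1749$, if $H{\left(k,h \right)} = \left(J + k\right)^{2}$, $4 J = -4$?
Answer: $4350$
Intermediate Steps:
$J = -1$ ($J = \frac{1}{4} \left(-4\right) = -1$)
$H{\left(k,h \right)} = \left(-1 + k\right)^{2}$
$H{\left(-50,46 \right)} + 1749 = \left(-1 - 50\right)^{2} + 1749 = \left(-51\right)^{2} + 1749 = 2601 + 1749 = 4350$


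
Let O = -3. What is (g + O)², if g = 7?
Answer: 16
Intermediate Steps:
(g + O)² = (7 - 3)² = 4² = 16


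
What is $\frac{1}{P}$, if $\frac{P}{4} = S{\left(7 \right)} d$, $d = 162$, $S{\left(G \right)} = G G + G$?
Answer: $\frac{1}{36288} \approx 2.7557 \cdot 10^{-5}$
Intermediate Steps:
$S{\left(G \right)} = G + G^{2}$ ($S{\left(G \right)} = G^{2} + G = G + G^{2}$)
$P = 36288$ ($P = 4 \cdot 7 \left(1 + 7\right) 162 = 4 \cdot 7 \cdot 8 \cdot 162 = 4 \cdot 56 \cdot 162 = 4 \cdot 9072 = 36288$)
$\frac{1}{P} = \frac{1}{36288}$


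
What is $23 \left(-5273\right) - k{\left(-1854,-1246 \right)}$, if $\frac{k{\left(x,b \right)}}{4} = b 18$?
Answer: $-31567$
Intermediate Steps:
$k{\left(x,b \right)} = 72 b$ ($k{\left(x,b \right)} = 4 b 18 = 4 \cdot 18 b = 72 b$)
$23 \left(-5273\right) - k{\left(-1854,-1246 \right)} = 23 \left(-5273\right) - 72 \left(-1246\right) = -121279 - -89712 = -121279 + 89712 = -31567$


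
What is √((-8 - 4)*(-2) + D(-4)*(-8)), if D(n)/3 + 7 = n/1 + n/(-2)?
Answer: 4*√15 ≈ 15.492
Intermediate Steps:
D(n) = -21 + 3*n/2 (D(n) = -21 + 3*(n/1 + n/(-2)) = -21 + 3*(n*1 + n*(-½)) = -21 + 3*(n - n/2) = -21 + 3*(n/2) = -21 + 3*n/2)
√((-8 - 4)*(-2) + D(-4)*(-8)) = √((-8 - 4)*(-2) + (-21 + (3/2)*(-4))*(-8)) = √(-12*(-2) + (-21 - 6)*(-8)) = √(24 - 27*(-8)) = √(24 + 216) = √240 = 4*√15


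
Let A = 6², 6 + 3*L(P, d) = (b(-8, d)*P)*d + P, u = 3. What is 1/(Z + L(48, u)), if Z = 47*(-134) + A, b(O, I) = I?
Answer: -1/6104 ≈ -0.00016383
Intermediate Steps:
L(P, d) = -2 + P/3 + P*d²/3 (L(P, d) = -2 + ((d*P)*d + P)/3 = -2 + ((P*d)*d + P)/3 = -2 + (P*d² + P)/3 = -2 + (P + P*d²)/3 = -2 + (P/3 + P*d²/3) = -2 + P/3 + P*d²/3)
A = 36
Z = -6262 (Z = 47*(-134) + 36 = -6298 + 36 = -6262)
1/(Z + L(48, u)) = 1/(-6262 + (-2 + (⅓)*48 + (⅓)*48*3²)) = 1/(-6262 + (-2 + 16 + (⅓)*48*9)) = 1/(-6262 + (-2 + 16 + 144)) = 1/(-6262 + 158) = 1/(-6104) = -1/6104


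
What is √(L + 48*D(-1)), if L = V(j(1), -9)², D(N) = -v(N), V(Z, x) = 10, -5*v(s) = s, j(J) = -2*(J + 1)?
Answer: 2*√565/5 ≈ 9.5079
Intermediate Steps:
j(J) = -2 - 2*J (j(J) = -2*(1 + J) = -2 - 2*J)
v(s) = -s/5
D(N) = N/5 (D(N) = -(-1)*N/5 = N/5)
L = 100 (L = 10² = 100)
√(L + 48*D(-1)) = √(100 + 48*((⅕)*(-1))) = √(100 + 48*(-⅕)) = √(100 - 48/5) = √(452/5) = 2*√565/5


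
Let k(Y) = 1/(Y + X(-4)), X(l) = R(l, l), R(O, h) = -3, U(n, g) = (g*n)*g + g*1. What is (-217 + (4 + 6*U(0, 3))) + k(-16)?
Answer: -3706/19 ≈ -195.05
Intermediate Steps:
U(n, g) = g + n*g² (U(n, g) = n*g² + g = g + n*g²)
X(l) = -3
k(Y) = 1/(-3 + Y) (k(Y) = 1/(Y - 3) = 1/(-3 + Y))
(-217 + (4 + 6*U(0, 3))) + k(-16) = (-217 + (4 + 6*(3*(1 + 3*0)))) + 1/(-3 - 16) = (-217 + (4 + 6*(3*(1 + 0)))) + 1/(-19) = (-217 + (4 + 6*(3*1))) - 1/19 = (-217 + (4 + 6*3)) - 1/19 = (-217 + (4 + 18)) - 1/19 = (-217 + 22) - 1/19 = -195 - 1/19 = -3706/19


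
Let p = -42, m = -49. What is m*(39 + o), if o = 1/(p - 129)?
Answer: -326732/171 ≈ -1910.7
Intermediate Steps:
o = -1/171 (o = 1/(-42 - 129) = 1/(-171) = -1/171 ≈ -0.0058480)
m*(39 + o) = -49*(39 - 1/171) = -49*6668/171 = -326732/171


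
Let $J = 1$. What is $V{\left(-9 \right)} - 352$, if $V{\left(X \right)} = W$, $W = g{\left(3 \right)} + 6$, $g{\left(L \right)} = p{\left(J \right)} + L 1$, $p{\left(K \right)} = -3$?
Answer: $-346$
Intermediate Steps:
$g{\left(L \right)} = -3 + L$ ($g{\left(L \right)} = -3 + L 1 = -3 + L$)
$W = 6$ ($W = \left(-3 + 3\right) + 6 = 0 + 6 = 6$)
$V{\left(X \right)} = 6$
$V{\left(-9 \right)} - 352 = 6 - 352 = -346$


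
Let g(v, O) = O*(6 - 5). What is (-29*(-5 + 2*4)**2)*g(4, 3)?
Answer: -783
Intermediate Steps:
g(v, O) = O (g(v, O) = O*1 = O)
(-29*(-5 + 2*4)**2)*g(4, 3) = -29*(-5 + 2*4)**2*3 = -29*(-5 + 8)**2*3 = -29*3**2*3 = -29*9*3 = -261*3 = -783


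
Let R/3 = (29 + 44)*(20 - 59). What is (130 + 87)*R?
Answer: -1853397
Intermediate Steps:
R = -8541 (R = 3*((29 + 44)*(20 - 59)) = 3*(73*(-39)) = 3*(-2847) = -8541)
(130 + 87)*R = (130 + 87)*(-8541) = 217*(-8541) = -1853397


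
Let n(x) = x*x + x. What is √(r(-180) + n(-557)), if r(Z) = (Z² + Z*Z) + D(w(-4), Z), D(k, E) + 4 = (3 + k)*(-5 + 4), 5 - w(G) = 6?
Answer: √374486 ≈ 611.95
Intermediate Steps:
w(G) = -1 (w(G) = 5 - 1*6 = 5 - 6 = -1)
n(x) = x + x² (n(x) = x² + x = x + x²)
D(k, E) = -7 - k (D(k, E) = -4 + (3 + k)*(-5 + 4) = -4 + (3 + k)*(-1) = -4 + (-3 - k) = -7 - k)
r(Z) = -6 + 2*Z² (r(Z) = (Z² + Z*Z) + (-7 - 1*(-1)) = (Z² + Z²) + (-7 + 1) = 2*Z² - 6 = -6 + 2*Z²)
√(r(-180) + n(-557)) = √((-6 + 2*(-180)²) - 557*(1 - 557)) = √((-6 + 2*32400) - 557*(-556)) = √((-6 + 64800) + 309692) = √(64794 + 309692) = √374486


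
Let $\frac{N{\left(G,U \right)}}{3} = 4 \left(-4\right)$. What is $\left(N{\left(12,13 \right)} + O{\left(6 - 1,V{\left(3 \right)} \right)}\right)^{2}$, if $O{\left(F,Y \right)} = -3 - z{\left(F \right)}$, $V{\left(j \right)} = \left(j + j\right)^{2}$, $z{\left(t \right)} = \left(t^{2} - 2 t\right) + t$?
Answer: $5041$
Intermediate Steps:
$z{\left(t \right)} = t^{2} - t$
$V{\left(j \right)} = 4 j^{2}$ ($V{\left(j \right)} = \left(2 j\right)^{2} = 4 j^{2}$)
$O{\left(F,Y \right)} = -3 - F \left(-1 + F\right)$
$N{\left(G,U \right)} = -48$ ($N{\left(G,U \right)} = 3 \cdot 4 \left(-4\right) = 3 \left(-16\right) = -48$)
$\left(N{\left(12,13 \right)} + O{\left(6 - 1,V{\left(3 \right)} \right)}\right)^{2} = \left(-48 - \left(-2 + \left(6 - 1\right)^{2}\right)\right)^{2} = \left(-48 - 23\right)^{2} = \left(-71\right)^{2} = 5041$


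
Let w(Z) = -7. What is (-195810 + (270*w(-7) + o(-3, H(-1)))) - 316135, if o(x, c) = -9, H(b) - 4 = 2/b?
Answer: -513844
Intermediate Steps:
H(b) = 4 + 2/b
(-195810 + (270*w(-7) + o(-3, H(-1)))) - 316135 = (-195810 + (270*(-7) - 9)) - 316135 = (-195810 + (-1890 - 9)) - 316135 = (-195810 - 1899) - 316135 = -197709 - 316135 = -513844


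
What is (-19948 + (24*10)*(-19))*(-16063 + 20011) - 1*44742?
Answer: -96802326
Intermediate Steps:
(-19948 + (24*10)*(-19))*(-16063 + 20011) - 1*44742 = (-19948 + 240*(-19))*3948 - 44742 = (-19948 - 4560)*3948 - 44742 = -24508*3948 - 44742 = -96757584 - 44742 = -96802326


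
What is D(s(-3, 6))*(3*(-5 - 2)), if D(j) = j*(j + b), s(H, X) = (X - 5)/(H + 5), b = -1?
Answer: 21/4 ≈ 5.2500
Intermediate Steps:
s(H, X) = (-5 + X)/(5 + H)
D(j) = j*(-1 + j) (D(j) = j*(j - 1) = j*(-1 + j))
D(s(-3, 6))*(3*(-5 - 2)) = (((-5 + 6)/(5 - 3))*(-1 + (-5 + 6)/(5 - 3)))*(3*(-5 - 2)) = ((1/2)*(-1 + 1/2))*(3*(-7)) = (((1/2)*1)*(-1 + (1/2)*1))*(-21) = ((-1 + 1/2)/2)*(-21) = ((1/2)*(-1/2))*(-21) = -1/4*(-21) = 21/4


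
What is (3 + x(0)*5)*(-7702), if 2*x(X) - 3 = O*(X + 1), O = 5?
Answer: -177146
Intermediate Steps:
x(X) = 4 + 5*X/2 (x(X) = 3/2 + (5*(X + 1))/2 = 3/2 + (5*(1 + X))/2 = 3/2 + (5 + 5*X)/2 = 3/2 + (5/2 + 5*X/2) = 4 + 5*X/2)
(3 + x(0)*5)*(-7702) = (3 + (4 + (5/2)*0)*5)*(-7702) = (3 + (4 + 0)*5)*(-7702) = (3 + 4*5)*(-7702) = (3 + 20)*(-7702) = 23*(-7702) = -177146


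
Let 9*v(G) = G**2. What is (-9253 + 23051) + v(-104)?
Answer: 134998/9 ≈ 15000.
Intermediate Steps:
v(G) = G**2/9
(-9253 + 23051) + v(-104) = (-9253 + 23051) + (1/9)*(-104)**2 = 13798 + (1/9)*10816 = 13798 + 10816/9 = 134998/9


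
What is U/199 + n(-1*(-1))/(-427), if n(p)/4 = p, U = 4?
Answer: 912/84973 ≈ 0.010733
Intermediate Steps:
n(p) = 4*p
U/199 + n(-1*(-1))/(-427) = 4/199 + (4*(-1*(-1)))/(-427) = 4*(1/199) + (4*1)*(-1/427) = 4/199 + 4*(-1/427) = 4/199 - 4/427 = 912/84973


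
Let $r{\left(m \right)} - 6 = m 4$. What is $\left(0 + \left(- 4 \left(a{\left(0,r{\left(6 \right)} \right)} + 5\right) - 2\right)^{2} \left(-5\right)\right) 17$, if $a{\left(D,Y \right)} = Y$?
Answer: $-1713940$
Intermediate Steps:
$r{\left(m \right)} = 6 + 4 m$ ($r{\left(m \right)} = 6 + m 4 = 6 + 4 m$)
$\left(0 + \left(- 4 \left(a{\left(0,r{\left(6 \right)} \right)} + 5\right) - 2\right)^{2} \left(-5\right)\right) 17 = \left(0 + \left(- 4 \left(\left(6 + 4 \cdot 6\right) + 5\right) - 2\right)^{2} \left(-5\right)\right) 17 = \left(0 + \left(- 4 \left(\left(6 + 24\right) + 5\right) - 2\right)^{2} \left(-5\right)\right) 17 = \left(0 + \left(- 4 \left(30 + 5\right) - 2\right)^{2} \left(-5\right)\right) 17 = \left(0 + \left(\left(-4\right) 35 - 2\right)^{2} \left(-5\right)\right) 17 = \left(0 + \left(-140 - 2\right)^{2} \left(-5\right)\right) 17 = \left(0 + \left(-142\right)^{2} \left(-5\right)\right) 17 = \left(0 + 20164 \left(-5\right)\right) 17 = \left(0 - 100820\right) 17 = \left(-100820\right) 17 = -1713940$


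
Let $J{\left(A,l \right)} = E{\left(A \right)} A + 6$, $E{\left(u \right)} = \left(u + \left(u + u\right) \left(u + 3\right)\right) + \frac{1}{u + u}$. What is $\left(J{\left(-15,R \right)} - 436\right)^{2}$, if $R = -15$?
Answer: $\frac{125641681}{4} \approx 3.141 \cdot 10^{7}$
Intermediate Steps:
$E{\left(u \right)} = u + \frac{1}{2 u} + 2 u \left(3 + u\right)$ ($E{\left(u \right)} = \left(u + 2 u \left(3 + u\right)\right) + \frac{1}{2 u} = u + \frac{1}{2 u} + 2 u \left(3 + u\right)$)
$J{\left(A,l \right)} = 6 + A \left(\frac{1}{2 A} + 2 A^{2} + 7 A\right)$ ($J{\left(A,l \right)} = \left(\frac{1}{2 A} + 2 A^{2} + 7 A\right) A + 6 = A \left(\frac{1}{2 A} + 2 A^{2} + 7 A\right) + 6 = 6 + A \left(\frac{1}{2 A} + 2 A^{2} + 7 A\right)$)
$\left(J{\left(-15,R \right)} - 436\right)^{2} = \left(\left(\frac{13}{2} + \left(-15\right)^{2} \left(7 + 2 \left(-15\right)\right)\right) - 436\right)^{2} = \left(\left(\frac{13}{2} + 225 \left(7 - 30\right)\right) - 436\right)^{2} = \left(\left(\frac{13}{2} + 225 \left(-23\right)\right) - 436\right)^{2} = \left(\left(\frac{13}{2} - 5175\right) - 436\right)^{2} = \left(- \frac{10337}{2} - 436\right)^{2} = \left(- \frac{11209}{2}\right)^{2} = \frac{125641681}{4}$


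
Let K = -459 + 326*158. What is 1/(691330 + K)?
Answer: 1/742379 ≈ 1.3470e-6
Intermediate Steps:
K = 51049 (K = -459 + 51508 = 51049)
1/(691330 + K) = 1/(691330 + 51049) = 1/742379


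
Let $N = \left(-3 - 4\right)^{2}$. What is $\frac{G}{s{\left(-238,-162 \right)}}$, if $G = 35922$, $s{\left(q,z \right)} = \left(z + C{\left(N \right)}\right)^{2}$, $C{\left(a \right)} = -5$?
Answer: $\frac{35922}{27889} \approx 1.288$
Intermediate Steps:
$N = 49$ ($N = \left(-7\right)^{2} = 49$)
$s{\left(q,z \right)} = \left(-5 + z\right)^{2}$ ($s{\left(q,z \right)} = \left(z - 5\right)^{2} = \left(-5 + z\right)^{2}$)
$\frac{G}{s{\left(-238,-162 \right)}} = \frac{35922}{\left(-5 - 162\right)^{2}} = \frac{35922}{\left(-167\right)^{2}} = \frac{35922}{27889}$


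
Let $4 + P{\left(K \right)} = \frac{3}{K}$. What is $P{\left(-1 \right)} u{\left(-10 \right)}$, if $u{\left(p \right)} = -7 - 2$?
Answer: $63$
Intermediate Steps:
$u{\left(p \right)} = -9$
$P{\left(K \right)} = -4 + \frac{3}{K}$
$P{\left(-1 \right)} u{\left(-10 \right)} = \left(-4 + \frac{3}{-1}\right) \left(-9\right) = \left(-4 + 3 \left(-1\right)\right) \left(-9\right) = \left(-4 - 3\right) \left(-9\right) = \left(-7\right) \left(-9\right) = 63$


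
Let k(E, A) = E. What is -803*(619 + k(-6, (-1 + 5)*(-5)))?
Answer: -492239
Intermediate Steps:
-803*(619 + k(-6, (-1 + 5)*(-5))) = -803*(619 - 6) = -803*613 = -492239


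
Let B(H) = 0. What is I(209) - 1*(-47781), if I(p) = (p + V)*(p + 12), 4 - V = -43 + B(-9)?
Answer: 104357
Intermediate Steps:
V = 47 (V = 4 - (-43 + 0) = 4 - 1*(-43) = 4 + 43 = 47)
I(p) = (12 + p)*(47 + p) (I(p) = (p + 47)*(p + 12) = (47 + p)*(12 + p) = (12 + p)*(47 + p))
I(209) - 1*(-47781) = (564 + 209² + 59*209) - 1*(-47781) = (564 + 43681 + 12331) + 47781 = 56576 + 47781 = 104357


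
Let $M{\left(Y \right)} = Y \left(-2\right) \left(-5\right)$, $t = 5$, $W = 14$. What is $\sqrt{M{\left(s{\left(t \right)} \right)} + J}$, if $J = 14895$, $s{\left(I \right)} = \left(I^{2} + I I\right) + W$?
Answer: $\sqrt{15535} \approx 124.64$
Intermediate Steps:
$s{\left(I \right)} = 14 + 2 I^{2}$ ($s{\left(I \right)} = \left(I^{2} + I I\right) + 14 = \left(I^{2} + I^{2}\right) + 14 = 2 I^{2} + 14 = 14 + 2 I^{2}$)
$M{\left(Y \right)} = 10 Y$ ($M{\left(Y \right)} = - 2 Y \left(-5\right) = 10 Y$)
$\sqrt{M{\left(s{\left(t \right)} \right)} + J} = \sqrt{10 \left(14 + 2 \cdot 5^{2}\right) + 14895} = \sqrt{10 \left(14 + 2 \cdot 25\right) + 14895} = \sqrt{10 \left(14 + 50\right) + 14895} = \sqrt{10 \cdot 64 + 14895} = \sqrt{640 + 14895} = \sqrt{15535}$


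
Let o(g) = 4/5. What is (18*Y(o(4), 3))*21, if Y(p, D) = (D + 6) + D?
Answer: 4536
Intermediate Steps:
o(g) = ⅘ (o(g) = 4*(⅕) = ⅘)
Y(p, D) = 6 + 2*D (Y(p, D) = (6 + D) + D = 6 + 2*D)
(18*Y(o(4), 3))*21 = (18*(6 + 2*3))*21 = (18*(6 + 6))*21 = (18*12)*21 = 216*21 = 4536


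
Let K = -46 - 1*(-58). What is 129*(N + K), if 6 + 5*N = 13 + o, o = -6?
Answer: 7869/5 ≈ 1573.8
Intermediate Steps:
K = 12 (K = -46 + 58 = 12)
N = 1/5 (N = -6/5 + (13 - 6)/5 = -6/5 + (1/5)*7 = -6/5 + 7/5 = 1/5 ≈ 0.20000)
129*(N + K) = 129*(1/5 + 12) = 129*(61/5) = 7869/5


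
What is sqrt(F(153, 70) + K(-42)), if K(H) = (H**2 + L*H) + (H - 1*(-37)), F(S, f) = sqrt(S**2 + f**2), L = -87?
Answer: sqrt(5413 + sqrt(28309)) ≈ 74.708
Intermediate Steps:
K(H) = 37 + H**2 - 86*H (K(H) = (H**2 - 87*H) + (H - 1*(-37)) = (H**2 - 87*H) + (H + 37) = (H**2 - 87*H) + (37 + H) = 37 + H**2 - 86*H)
sqrt(F(153, 70) + K(-42)) = sqrt(sqrt(153**2 + 70**2) + (37 + (-42)**2 - 86*(-42))) = sqrt(sqrt(23409 + 4900) + (37 + 1764 + 3612)) = sqrt(sqrt(28309) + 5413) = sqrt(5413 + sqrt(28309))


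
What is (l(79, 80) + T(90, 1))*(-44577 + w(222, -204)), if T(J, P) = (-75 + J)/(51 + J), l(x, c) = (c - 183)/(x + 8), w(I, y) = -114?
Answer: 65636182/1363 ≈ 48156.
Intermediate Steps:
l(x, c) = (-183 + c)/(8 + x)
T(J, P) = (-75 + J)/(51 + J)
(l(79, 80) + T(90, 1))*(-44577 + w(222, -204)) = ((-183 + 80)/(8 + 79) + (-75 + 90)/(51 + 90))*(-44577 - 114) = (-103/87 + 15/141)*(-44691) = ((1/87)*(-103) + (1/141)*15)*(-44691) = (-103/87 + 5/47)*(-44691) = -4406/4089*(-44691) = 65636182/1363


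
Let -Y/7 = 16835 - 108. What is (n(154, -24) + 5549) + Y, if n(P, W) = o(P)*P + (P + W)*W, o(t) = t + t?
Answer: -67228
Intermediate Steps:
o(t) = 2*t
n(P, W) = 2*P² + W*(P + W) (n(P, W) = (2*P)*P + (P + W)*W = 2*P² + W*(P + W))
Y = -117089 (Y = -7*(16835 - 108) = -7*16727 = -117089)
(n(154, -24) + 5549) + Y = (((-24)² + 2*154² + 154*(-24)) + 5549) - 117089 = ((576 + 2*23716 - 3696) + 5549) - 117089 = ((576 + 47432 - 3696) + 5549) - 117089 = (44312 + 5549) - 117089 = 49861 - 117089 = -67228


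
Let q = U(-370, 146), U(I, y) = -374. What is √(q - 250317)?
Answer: I*√250691 ≈ 500.69*I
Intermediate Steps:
q = -374
√(q - 250317) = √(-374 - 250317) = √(-250691) = I*√250691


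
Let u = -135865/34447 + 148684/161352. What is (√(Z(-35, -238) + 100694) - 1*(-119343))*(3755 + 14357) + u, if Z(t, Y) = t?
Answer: 3003510305153950843/1389523086 + 18112*√100659 ≈ 2.1673e+9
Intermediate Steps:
u = -4200092933/1389523086 (u = -135865*1/34447 + 148684*(1/161352) = -135865/34447 + 37171/40338 = -4200092933/1389523086 ≈ -3.0227)
(√(Z(-35, -238) + 100694) - 1*(-119343))*(3755 + 14357) + u = (√(-35 + 100694) - 1*(-119343))*(3755 + 14357) - 4200092933/1389523086 = (√100659 + 119343)*18112 - 4200092933/1389523086 = (119343 + √100659)*18112 - 4200092933/1389523086 = (2161540416 + 18112*√100659) - 4200092933/1389523086 = 3003510305153950843/1389523086 + 18112*√100659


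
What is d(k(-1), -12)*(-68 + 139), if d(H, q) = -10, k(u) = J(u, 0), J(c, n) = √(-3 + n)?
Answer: -710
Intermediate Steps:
k(u) = I*√3 (k(u) = √(-3 + 0) = √(-3) = I*√3)
d(k(-1), -12)*(-68 + 139) = -10*(-68 + 139) = -10*71 = -710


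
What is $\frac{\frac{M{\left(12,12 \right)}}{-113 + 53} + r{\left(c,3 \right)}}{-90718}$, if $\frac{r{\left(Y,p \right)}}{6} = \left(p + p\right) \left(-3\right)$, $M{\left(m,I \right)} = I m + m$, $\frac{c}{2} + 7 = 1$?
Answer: $\frac{553}{453590} \approx 0.0012192$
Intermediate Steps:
$c = -12$ ($c = -14 + 2 \cdot 1 = -14 + 2 = -12$)
$M{\left(m,I \right)} = m + I m$
$r{\left(Y,p \right)} = - 36 p$ ($r{\left(Y,p \right)} = 6 \left(p + p\right) \left(-3\right) = 6 \cdot 2 p \left(-3\right) = 6 \left(- 6 p\right) = - 36 p$)
$\frac{\frac{M{\left(12,12 \right)}}{-113 + 53} + r{\left(c,3 \right)}}{-90718} = \frac{\frac{12 \left(1 + 12\right)}{-113 + 53} - 108}{-90718} = \left(\frac{12 \cdot 13}{-60} - 108\right) \left(- \frac{1}{90718}\right) = \left(156 \left(- \frac{1}{60}\right) - 108\right) \left(- \frac{1}{90718}\right) = \left(- \frac{13}{5} - 108\right) \left(- \frac{1}{90718}\right) = \left(- \frac{553}{5}\right) \left(- \frac{1}{90718}\right) = \frac{553}{453590}$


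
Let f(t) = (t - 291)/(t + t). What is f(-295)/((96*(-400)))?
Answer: -293/11328000 ≈ -2.5865e-5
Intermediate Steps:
f(t) = (-291 + t)/(2*t) (f(t) = (-291 + t)/((2*t)) = (-291 + t)*(1/(2*t)) = (-291 + t)/(2*t))
f(-295)/((96*(-400))) = ((½)*(-291 - 295)/(-295))/((96*(-400))) = ((½)*(-1/295)*(-586))/(-38400) = (293/295)*(-1/38400) = -293/11328000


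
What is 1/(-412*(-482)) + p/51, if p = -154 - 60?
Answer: -42496925/10127784 ≈ -4.1961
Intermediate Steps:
p = -214
1/(-412*(-482)) + p/51 = 1/(-412*(-482)) - 214/51 = -1/412*(-1/482) - 214*1/51 = 1/198584 - 214/51 = -42496925/10127784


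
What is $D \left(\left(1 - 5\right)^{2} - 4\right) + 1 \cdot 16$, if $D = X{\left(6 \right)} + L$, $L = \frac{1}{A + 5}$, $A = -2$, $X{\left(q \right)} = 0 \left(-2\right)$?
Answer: $20$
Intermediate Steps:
$X{\left(q \right)} = 0$
$L = \frac{1}{3}$ ($L = \frac{1}{-2 + 5} = \frac{1}{3} \approx 0.33333$)
$D = \frac{1}{3}$ ($D = 0 + \frac{1}{3} = \frac{1}{3} \approx 0.33333$)
$D \left(\left(1 - 5\right)^{2} - 4\right) + 1 \cdot 16 = \frac{\left(1 - 5\right)^{2} - 4}{3} + 1 \cdot 16 = \frac{\left(-4\right)^{2} - 4}{3} + 16 = \frac{16 - 4}{3} + 16 = \frac{1}{3} \cdot 12 + 16 = 4 + 16 = 20$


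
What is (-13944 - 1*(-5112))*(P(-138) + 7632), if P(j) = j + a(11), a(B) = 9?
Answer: -66266496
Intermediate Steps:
P(j) = 9 + j (P(j) = j + 9 = 9 + j)
(-13944 - 1*(-5112))*(P(-138) + 7632) = (-13944 - 1*(-5112))*((9 - 138) + 7632) = (-13944 + 5112)*(-129 + 7632) = -8832*7503 = -66266496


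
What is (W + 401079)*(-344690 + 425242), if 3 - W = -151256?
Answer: 44491930576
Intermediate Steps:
W = 151259 (W = 3 - 1*(-151256) = 3 + 151256 = 151259)
(W + 401079)*(-344690 + 425242) = (151259 + 401079)*(-344690 + 425242) = 552338*80552 = 44491930576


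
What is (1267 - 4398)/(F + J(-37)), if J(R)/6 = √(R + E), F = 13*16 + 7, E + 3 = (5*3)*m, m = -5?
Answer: -134633/10073 + 18786*I*√115/50365 ≈ -13.366 + 3.9999*I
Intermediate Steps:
E = -78 (E = -3 + (5*3)*(-5) = -3 + 15*(-5) = -3 - 75 = -78)
F = 215 (F = 208 + 7 = 215)
J(R) = 6*√(-78 + R) (J(R) = 6*√(R - 78) = 6*√(-78 + R))
(1267 - 4398)/(F + J(-37)) = (1267 - 4398)/(215 + 6*√(-78 - 37)) = -3131/(215 + 6*√(-115)) = -3131/(215 + 6*(I*√115)) = -3131/(215 + 6*I*√115)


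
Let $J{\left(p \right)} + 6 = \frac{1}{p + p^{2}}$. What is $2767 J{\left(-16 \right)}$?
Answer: $- \frac{3981713}{240} \approx -16590.0$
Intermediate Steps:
$J{\left(p \right)} = -6 + \frac{1}{p + p^{2}}$
$2767 J{\left(-16 \right)} = 2767 \frac{1 - -96 - 6 \left(-16\right)^{2}}{\left(-16\right) \left(1 - 16\right)} = 2767 \left(- \frac{1 + 96 - 1536}{16 \left(-15\right)}\right) = 2767 \left(\left(- \frac{1}{16}\right) \left(- \frac{1}{15}\right) \left(1 + 96 - 1536\right)\right) = 2767 \left(\left(- \frac{1}{16}\right) \left(- \frac{1}{15}\right) \left(-1439\right)\right) = 2767 \left(- \frac{1439}{240}\right) = - \frac{3981713}{240}$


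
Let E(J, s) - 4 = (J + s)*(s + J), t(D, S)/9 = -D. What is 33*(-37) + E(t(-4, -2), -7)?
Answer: -376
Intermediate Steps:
t(D, S) = -9*D (t(D, S) = 9*(-D) = -9*D)
E(J, s) = 4 + (J + s)² (E(J, s) = 4 + (J + s)*(s + J) = 4 + (J + s)*(J + s) = 4 + (J + s)²)
33*(-37) + E(t(-4, -2), -7) = 33*(-37) + (4 + (-9*(-4) - 7)²) = -1221 + (4 + (36 - 7)²) = -1221 + (4 + 29²) = -1221 + (4 + 841) = -1221 + 845 = -376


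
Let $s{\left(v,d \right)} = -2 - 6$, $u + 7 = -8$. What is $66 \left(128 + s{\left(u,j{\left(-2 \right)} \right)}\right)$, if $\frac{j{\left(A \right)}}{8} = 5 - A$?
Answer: $7920$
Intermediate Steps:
$j{\left(A \right)} = 40 - 8 A$ ($j{\left(A \right)} = 8 \left(5 - A\right) = 40 - 8 A$)
$u = -15$ ($u = -7 - 8 = -15$)
$s{\left(v,d \right)} = -8$
$66 \left(128 + s{\left(u,j{\left(-2 \right)} \right)}\right) = 66 \left(128 - 8\right) = 66 \cdot 120 = 7920$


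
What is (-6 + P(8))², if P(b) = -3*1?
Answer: 81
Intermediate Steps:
P(b) = -3
(-6 + P(8))² = (-6 - 3)² = (-9)² = 81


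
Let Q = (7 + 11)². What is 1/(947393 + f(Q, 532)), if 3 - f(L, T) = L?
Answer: 1/947072 ≈ 1.0559e-6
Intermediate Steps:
Q = 324 (Q = 18² = 324)
f(L, T) = 3 - L
1/(947393 + f(Q, 532)) = 1/(947393 + (3 - 1*324)) = 1/(947393 + (3 - 324)) = 1/(947393 - 321) = 1/947072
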